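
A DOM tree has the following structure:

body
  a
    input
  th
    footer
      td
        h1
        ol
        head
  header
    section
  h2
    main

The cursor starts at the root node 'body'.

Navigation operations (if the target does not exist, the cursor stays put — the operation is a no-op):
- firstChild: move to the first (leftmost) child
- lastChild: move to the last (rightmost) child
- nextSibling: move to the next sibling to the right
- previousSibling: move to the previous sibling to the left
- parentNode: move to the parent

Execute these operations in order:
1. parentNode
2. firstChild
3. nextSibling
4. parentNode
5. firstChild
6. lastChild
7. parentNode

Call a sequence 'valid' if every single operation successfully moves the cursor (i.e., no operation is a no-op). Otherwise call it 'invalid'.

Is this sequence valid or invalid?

After 1 (parentNode): body (no-op, stayed)
After 2 (firstChild): a
After 3 (nextSibling): th
After 4 (parentNode): body
After 5 (firstChild): a
After 6 (lastChild): input
After 7 (parentNode): a

Answer: invalid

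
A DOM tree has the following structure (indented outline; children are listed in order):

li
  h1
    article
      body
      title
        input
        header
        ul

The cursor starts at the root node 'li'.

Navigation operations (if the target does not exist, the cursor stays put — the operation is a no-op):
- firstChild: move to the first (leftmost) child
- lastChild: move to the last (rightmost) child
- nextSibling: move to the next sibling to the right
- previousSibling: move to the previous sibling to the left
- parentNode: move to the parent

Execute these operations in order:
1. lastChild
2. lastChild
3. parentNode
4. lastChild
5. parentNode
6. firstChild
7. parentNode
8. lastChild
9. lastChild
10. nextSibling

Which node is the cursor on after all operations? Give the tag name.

After 1 (lastChild): h1
After 2 (lastChild): article
After 3 (parentNode): h1
After 4 (lastChild): article
After 5 (parentNode): h1
After 6 (firstChild): article
After 7 (parentNode): h1
After 8 (lastChild): article
After 9 (lastChild): title
After 10 (nextSibling): title (no-op, stayed)

Answer: title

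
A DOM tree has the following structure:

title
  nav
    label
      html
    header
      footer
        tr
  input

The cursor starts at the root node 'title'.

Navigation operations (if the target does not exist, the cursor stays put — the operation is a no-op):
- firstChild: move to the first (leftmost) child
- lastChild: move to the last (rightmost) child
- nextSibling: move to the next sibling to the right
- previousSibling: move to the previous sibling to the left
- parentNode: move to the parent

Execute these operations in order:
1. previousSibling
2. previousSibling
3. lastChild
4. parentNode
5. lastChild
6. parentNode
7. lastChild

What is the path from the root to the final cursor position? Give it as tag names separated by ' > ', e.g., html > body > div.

Answer: title > input

Derivation:
After 1 (previousSibling): title (no-op, stayed)
After 2 (previousSibling): title (no-op, stayed)
After 3 (lastChild): input
After 4 (parentNode): title
After 5 (lastChild): input
After 6 (parentNode): title
After 7 (lastChild): input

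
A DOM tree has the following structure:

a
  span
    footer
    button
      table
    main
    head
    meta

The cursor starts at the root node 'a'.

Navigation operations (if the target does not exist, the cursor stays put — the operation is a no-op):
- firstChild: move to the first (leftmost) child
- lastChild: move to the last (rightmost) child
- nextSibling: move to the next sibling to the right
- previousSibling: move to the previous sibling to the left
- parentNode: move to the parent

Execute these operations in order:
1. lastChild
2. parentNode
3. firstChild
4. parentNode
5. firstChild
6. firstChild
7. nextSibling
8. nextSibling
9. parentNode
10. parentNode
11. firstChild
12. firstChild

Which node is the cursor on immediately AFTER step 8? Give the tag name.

After 1 (lastChild): span
After 2 (parentNode): a
After 3 (firstChild): span
After 4 (parentNode): a
After 5 (firstChild): span
After 6 (firstChild): footer
After 7 (nextSibling): button
After 8 (nextSibling): main

Answer: main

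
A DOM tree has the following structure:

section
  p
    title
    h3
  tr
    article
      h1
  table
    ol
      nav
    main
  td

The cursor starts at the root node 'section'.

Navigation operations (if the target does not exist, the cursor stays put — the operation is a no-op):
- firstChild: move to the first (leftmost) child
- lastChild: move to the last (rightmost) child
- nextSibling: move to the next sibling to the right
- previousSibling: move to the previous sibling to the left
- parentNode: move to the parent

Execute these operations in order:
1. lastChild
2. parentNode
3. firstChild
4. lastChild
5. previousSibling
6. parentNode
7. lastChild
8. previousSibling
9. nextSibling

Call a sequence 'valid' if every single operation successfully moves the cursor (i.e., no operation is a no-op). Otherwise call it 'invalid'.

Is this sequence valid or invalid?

After 1 (lastChild): td
After 2 (parentNode): section
After 3 (firstChild): p
After 4 (lastChild): h3
After 5 (previousSibling): title
After 6 (parentNode): p
After 7 (lastChild): h3
After 8 (previousSibling): title
After 9 (nextSibling): h3

Answer: valid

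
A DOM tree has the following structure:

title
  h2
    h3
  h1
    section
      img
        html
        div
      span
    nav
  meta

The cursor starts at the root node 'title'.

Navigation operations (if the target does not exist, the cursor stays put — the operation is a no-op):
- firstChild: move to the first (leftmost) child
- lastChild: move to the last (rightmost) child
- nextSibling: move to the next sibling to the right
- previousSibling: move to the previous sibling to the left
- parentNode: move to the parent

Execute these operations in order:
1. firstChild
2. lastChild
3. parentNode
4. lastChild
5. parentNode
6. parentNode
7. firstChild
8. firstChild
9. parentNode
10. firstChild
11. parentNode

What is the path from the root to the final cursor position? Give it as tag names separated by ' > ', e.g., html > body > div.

Answer: title > h2

Derivation:
After 1 (firstChild): h2
After 2 (lastChild): h3
After 3 (parentNode): h2
After 4 (lastChild): h3
After 5 (parentNode): h2
After 6 (parentNode): title
After 7 (firstChild): h2
After 8 (firstChild): h3
After 9 (parentNode): h2
After 10 (firstChild): h3
After 11 (parentNode): h2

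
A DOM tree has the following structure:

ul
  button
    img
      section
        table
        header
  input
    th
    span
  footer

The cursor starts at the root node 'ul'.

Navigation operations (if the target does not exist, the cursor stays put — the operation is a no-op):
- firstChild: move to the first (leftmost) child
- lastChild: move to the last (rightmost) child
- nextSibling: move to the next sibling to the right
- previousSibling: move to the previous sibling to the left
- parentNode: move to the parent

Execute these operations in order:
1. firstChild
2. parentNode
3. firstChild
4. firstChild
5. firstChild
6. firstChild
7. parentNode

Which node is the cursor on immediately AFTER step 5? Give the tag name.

After 1 (firstChild): button
After 2 (parentNode): ul
After 3 (firstChild): button
After 4 (firstChild): img
After 5 (firstChild): section

Answer: section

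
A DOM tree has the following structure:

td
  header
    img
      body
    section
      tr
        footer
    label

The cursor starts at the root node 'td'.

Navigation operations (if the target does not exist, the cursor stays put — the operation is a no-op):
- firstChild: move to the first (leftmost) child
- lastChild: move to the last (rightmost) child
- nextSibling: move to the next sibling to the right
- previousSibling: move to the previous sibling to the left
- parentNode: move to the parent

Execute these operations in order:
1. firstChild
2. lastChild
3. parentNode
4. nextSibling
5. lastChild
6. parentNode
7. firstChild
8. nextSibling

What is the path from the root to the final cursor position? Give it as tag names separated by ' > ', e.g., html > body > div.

Answer: td > header > section

Derivation:
After 1 (firstChild): header
After 2 (lastChild): label
After 3 (parentNode): header
After 4 (nextSibling): header (no-op, stayed)
After 5 (lastChild): label
After 6 (parentNode): header
After 7 (firstChild): img
After 8 (nextSibling): section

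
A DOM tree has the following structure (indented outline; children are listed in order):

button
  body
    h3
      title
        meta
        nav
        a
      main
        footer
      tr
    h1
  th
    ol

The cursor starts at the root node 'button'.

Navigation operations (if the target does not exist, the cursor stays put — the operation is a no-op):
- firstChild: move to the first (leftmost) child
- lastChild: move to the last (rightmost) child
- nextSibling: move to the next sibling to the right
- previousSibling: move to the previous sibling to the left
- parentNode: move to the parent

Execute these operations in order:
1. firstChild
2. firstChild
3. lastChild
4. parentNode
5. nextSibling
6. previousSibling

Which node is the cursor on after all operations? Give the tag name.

After 1 (firstChild): body
After 2 (firstChild): h3
After 3 (lastChild): tr
After 4 (parentNode): h3
After 5 (nextSibling): h1
After 6 (previousSibling): h3

Answer: h3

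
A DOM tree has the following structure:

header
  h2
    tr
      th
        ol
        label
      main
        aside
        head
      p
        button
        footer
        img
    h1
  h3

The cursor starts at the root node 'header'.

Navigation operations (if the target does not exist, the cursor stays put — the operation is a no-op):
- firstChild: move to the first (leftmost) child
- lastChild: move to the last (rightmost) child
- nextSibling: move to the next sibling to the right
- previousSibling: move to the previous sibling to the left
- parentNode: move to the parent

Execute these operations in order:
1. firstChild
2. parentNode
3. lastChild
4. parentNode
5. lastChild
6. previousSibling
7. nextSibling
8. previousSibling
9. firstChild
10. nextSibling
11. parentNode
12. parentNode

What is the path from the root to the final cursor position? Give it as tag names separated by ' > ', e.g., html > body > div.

After 1 (firstChild): h2
After 2 (parentNode): header
After 3 (lastChild): h3
After 4 (parentNode): header
After 5 (lastChild): h3
After 6 (previousSibling): h2
After 7 (nextSibling): h3
After 8 (previousSibling): h2
After 9 (firstChild): tr
After 10 (nextSibling): h1
After 11 (parentNode): h2
After 12 (parentNode): header

Answer: header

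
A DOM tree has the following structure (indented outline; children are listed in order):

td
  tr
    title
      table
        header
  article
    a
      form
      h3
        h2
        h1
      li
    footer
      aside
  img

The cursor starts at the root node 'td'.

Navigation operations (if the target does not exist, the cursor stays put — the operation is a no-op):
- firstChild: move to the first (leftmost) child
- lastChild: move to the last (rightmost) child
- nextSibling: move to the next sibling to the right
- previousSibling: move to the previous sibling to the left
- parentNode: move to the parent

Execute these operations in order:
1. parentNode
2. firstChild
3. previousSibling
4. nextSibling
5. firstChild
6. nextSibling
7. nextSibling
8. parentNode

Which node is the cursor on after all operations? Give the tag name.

After 1 (parentNode): td (no-op, stayed)
After 2 (firstChild): tr
After 3 (previousSibling): tr (no-op, stayed)
After 4 (nextSibling): article
After 5 (firstChild): a
After 6 (nextSibling): footer
After 7 (nextSibling): footer (no-op, stayed)
After 8 (parentNode): article

Answer: article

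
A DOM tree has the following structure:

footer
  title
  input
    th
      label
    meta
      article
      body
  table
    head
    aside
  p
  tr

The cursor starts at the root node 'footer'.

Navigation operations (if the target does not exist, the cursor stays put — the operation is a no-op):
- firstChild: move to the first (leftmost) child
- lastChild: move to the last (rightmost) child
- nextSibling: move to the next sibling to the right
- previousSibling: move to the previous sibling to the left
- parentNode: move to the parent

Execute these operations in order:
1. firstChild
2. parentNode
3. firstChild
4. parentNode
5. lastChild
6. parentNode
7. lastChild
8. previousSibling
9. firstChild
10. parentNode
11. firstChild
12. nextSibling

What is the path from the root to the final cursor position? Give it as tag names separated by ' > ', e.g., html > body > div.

After 1 (firstChild): title
After 2 (parentNode): footer
After 3 (firstChild): title
After 4 (parentNode): footer
After 5 (lastChild): tr
After 6 (parentNode): footer
After 7 (lastChild): tr
After 8 (previousSibling): p
After 9 (firstChild): p (no-op, stayed)
After 10 (parentNode): footer
After 11 (firstChild): title
After 12 (nextSibling): input

Answer: footer > input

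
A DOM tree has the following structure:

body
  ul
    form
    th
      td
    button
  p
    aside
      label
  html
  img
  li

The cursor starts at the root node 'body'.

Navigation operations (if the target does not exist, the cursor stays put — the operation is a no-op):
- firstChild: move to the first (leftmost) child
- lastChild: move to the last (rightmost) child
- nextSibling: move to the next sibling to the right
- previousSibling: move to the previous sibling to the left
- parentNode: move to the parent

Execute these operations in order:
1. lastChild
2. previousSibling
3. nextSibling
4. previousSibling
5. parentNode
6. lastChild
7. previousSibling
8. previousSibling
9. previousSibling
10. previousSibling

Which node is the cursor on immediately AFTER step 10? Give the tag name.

Answer: ul

Derivation:
After 1 (lastChild): li
After 2 (previousSibling): img
After 3 (nextSibling): li
After 4 (previousSibling): img
After 5 (parentNode): body
After 6 (lastChild): li
After 7 (previousSibling): img
After 8 (previousSibling): html
After 9 (previousSibling): p
After 10 (previousSibling): ul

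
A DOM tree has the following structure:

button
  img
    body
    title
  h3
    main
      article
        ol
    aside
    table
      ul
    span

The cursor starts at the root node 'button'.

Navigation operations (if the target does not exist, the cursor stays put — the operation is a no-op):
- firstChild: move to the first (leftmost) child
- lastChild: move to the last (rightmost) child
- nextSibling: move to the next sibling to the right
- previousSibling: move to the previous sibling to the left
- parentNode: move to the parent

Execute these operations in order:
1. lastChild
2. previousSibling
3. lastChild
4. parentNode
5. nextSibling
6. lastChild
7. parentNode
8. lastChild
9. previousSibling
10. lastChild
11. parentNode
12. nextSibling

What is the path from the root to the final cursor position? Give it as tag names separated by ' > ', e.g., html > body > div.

After 1 (lastChild): h3
After 2 (previousSibling): img
After 3 (lastChild): title
After 4 (parentNode): img
After 5 (nextSibling): h3
After 6 (lastChild): span
After 7 (parentNode): h3
After 8 (lastChild): span
After 9 (previousSibling): table
After 10 (lastChild): ul
After 11 (parentNode): table
After 12 (nextSibling): span

Answer: button > h3 > span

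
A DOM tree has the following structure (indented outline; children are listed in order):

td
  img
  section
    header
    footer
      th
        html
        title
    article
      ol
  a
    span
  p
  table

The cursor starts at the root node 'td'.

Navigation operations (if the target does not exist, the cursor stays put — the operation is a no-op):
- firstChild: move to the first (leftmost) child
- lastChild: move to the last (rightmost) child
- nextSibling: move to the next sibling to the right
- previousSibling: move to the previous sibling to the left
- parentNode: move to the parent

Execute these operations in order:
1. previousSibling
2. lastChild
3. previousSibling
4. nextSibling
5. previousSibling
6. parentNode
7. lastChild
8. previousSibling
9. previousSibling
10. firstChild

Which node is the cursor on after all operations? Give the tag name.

Answer: span

Derivation:
After 1 (previousSibling): td (no-op, stayed)
After 2 (lastChild): table
After 3 (previousSibling): p
After 4 (nextSibling): table
After 5 (previousSibling): p
After 6 (parentNode): td
After 7 (lastChild): table
After 8 (previousSibling): p
After 9 (previousSibling): a
After 10 (firstChild): span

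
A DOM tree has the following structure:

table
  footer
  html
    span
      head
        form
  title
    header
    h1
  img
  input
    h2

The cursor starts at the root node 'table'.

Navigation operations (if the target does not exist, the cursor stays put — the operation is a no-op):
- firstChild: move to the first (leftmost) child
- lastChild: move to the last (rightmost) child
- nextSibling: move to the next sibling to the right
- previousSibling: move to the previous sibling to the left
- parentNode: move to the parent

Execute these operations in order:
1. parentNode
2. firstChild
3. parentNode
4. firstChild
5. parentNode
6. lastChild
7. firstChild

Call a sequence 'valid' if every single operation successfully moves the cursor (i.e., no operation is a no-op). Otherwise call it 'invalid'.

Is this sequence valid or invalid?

After 1 (parentNode): table (no-op, stayed)
After 2 (firstChild): footer
After 3 (parentNode): table
After 4 (firstChild): footer
After 5 (parentNode): table
After 6 (lastChild): input
After 7 (firstChild): h2

Answer: invalid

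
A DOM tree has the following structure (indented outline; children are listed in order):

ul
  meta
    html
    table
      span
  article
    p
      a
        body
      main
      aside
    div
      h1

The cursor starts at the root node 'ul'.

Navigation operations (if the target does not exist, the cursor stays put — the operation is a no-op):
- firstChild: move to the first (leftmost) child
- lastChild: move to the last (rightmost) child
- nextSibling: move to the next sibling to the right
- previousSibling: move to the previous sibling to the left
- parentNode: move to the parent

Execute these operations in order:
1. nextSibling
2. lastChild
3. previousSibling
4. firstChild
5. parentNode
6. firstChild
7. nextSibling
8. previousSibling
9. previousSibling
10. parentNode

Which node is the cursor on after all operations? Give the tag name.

Answer: meta

Derivation:
After 1 (nextSibling): ul (no-op, stayed)
After 2 (lastChild): article
After 3 (previousSibling): meta
After 4 (firstChild): html
After 5 (parentNode): meta
After 6 (firstChild): html
After 7 (nextSibling): table
After 8 (previousSibling): html
After 9 (previousSibling): html (no-op, stayed)
After 10 (parentNode): meta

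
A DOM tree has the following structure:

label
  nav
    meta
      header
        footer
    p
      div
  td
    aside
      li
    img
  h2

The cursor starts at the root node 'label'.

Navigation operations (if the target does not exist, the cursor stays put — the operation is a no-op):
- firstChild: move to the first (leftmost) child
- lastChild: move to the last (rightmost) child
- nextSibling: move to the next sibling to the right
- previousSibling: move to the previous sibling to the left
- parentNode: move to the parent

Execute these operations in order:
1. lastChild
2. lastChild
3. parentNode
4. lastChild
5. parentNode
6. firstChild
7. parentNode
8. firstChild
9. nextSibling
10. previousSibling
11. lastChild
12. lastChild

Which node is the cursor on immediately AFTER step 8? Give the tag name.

After 1 (lastChild): h2
After 2 (lastChild): h2 (no-op, stayed)
After 3 (parentNode): label
After 4 (lastChild): h2
After 5 (parentNode): label
After 6 (firstChild): nav
After 7 (parentNode): label
After 8 (firstChild): nav

Answer: nav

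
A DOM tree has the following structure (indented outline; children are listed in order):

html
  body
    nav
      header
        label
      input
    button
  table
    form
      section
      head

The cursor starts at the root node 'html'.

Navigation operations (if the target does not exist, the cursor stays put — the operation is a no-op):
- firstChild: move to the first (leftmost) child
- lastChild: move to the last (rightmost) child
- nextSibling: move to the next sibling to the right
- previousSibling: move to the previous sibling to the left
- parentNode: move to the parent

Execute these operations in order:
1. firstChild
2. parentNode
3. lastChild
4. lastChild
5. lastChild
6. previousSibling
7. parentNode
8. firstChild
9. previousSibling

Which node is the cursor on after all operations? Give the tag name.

After 1 (firstChild): body
After 2 (parentNode): html
After 3 (lastChild): table
After 4 (lastChild): form
After 5 (lastChild): head
After 6 (previousSibling): section
After 7 (parentNode): form
After 8 (firstChild): section
After 9 (previousSibling): section (no-op, stayed)

Answer: section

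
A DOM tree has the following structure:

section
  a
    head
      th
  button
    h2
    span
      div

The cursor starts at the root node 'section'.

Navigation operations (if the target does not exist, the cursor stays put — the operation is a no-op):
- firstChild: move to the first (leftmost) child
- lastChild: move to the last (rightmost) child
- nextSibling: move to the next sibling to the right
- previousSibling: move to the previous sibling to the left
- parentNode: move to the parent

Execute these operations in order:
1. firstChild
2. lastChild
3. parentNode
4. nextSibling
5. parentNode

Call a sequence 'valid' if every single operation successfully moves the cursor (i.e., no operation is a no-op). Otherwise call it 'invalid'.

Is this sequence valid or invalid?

Answer: valid

Derivation:
After 1 (firstChild): a
After 2 (lastChild): head
After 3 (parentNode): a
After 4 (nextSibling): button
After 5 (parentNode): section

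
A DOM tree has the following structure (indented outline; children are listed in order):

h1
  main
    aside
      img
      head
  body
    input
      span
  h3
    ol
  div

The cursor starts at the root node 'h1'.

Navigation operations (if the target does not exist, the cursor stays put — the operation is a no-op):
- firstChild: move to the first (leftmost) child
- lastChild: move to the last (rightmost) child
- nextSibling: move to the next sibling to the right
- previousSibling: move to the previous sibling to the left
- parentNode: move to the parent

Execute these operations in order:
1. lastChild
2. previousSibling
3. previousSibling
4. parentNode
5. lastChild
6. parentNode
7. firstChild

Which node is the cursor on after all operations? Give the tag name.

Answer: main

Derivation:
After 1 (lastChild): div
After 2 (previousSibling): h3
After 3 (previousSibling): body
After 4 (parentNode): h1
After 5 (lastChild): div
After 6 (parentNode): h1
After 7 (firstChild): main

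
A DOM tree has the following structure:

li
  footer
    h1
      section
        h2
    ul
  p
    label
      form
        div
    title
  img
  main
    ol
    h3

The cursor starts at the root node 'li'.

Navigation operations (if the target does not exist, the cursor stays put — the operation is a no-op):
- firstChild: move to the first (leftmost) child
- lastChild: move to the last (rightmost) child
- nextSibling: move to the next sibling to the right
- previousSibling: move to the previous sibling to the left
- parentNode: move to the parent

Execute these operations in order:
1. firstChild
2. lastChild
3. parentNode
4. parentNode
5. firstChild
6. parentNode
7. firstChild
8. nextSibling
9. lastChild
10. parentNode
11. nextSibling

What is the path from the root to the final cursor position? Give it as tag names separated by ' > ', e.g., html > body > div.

Answer: li > img

Derivation:
After 1 (firstChild): footer
After 2 (lastChild): ul
After 3 (parentNode): footer
After 4 (parentNode): li
After 5 (firstChild): footer
After 6 (parentNode): li
After 7 (firstChild): footer
After 8 (nextSibling): p
After 9 (lastChild): title
After 10 (parentNode): p
After 11 (nextSibling): img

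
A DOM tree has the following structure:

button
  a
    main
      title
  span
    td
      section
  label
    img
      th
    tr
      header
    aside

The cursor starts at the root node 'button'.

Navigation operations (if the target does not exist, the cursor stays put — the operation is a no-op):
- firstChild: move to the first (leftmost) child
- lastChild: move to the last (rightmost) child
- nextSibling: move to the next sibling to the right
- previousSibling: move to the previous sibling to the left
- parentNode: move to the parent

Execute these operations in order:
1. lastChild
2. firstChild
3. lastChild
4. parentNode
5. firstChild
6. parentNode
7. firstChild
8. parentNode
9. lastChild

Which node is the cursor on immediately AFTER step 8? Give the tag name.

After 1 (lastChild): label
After 2 (firstChild): img
After 3 (lastChild): th
After 4 (parentNode): img
After 5 (firstChild): th
After 6 (parentNode): img
After 7 (firstChild): th
After 8 (parentNode): img

Answer: img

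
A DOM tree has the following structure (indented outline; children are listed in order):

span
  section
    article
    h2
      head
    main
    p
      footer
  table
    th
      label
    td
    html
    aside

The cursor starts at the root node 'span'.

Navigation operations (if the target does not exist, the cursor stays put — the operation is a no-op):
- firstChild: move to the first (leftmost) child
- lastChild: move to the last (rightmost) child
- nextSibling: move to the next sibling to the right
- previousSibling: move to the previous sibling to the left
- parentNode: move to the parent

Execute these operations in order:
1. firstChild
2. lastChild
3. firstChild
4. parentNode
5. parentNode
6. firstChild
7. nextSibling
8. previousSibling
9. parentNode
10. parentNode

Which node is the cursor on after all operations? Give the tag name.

After 1 (firstChild): section
After 2 (lastChild): p
After 3 (firstChild): footer
After 4 (parentNode): p
After 5 (parentNode): section
After 6 (firstChild): article
After 7 (nextSibling): h2
After 8 (previousSibling): article
After 9 (parentNode): section
After 10 (parentNode): span

Answer: span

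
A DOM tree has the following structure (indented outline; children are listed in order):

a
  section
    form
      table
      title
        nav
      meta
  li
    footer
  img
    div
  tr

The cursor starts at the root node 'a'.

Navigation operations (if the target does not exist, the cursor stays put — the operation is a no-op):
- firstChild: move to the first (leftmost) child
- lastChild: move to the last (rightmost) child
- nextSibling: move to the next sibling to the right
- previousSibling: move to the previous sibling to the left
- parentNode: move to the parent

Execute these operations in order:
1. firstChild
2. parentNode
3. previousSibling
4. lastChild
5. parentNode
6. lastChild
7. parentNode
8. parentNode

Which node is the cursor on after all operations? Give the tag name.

After 1 (firstChild): section
After 2 (parentNode): a
After 3 (previousSibling): a (no-op, stayed)
After 4 (lastChild): tr
After 5 (parentNode): a
After 6 (lastChild): tr
After 7 (parentNode): a
After 8 (parentNode): a (no-op, stayed)

Answer: a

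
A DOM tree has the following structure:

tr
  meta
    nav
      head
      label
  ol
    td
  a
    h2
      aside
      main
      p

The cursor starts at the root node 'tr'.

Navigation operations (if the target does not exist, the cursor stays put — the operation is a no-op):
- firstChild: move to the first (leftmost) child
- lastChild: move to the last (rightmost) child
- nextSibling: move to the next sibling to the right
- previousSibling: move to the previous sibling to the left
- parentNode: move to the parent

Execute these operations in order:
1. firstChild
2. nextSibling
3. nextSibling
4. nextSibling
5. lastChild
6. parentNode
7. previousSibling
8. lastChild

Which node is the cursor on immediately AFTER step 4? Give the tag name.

After 1 (firstChild): meta
After 2 (nextSibling): ol
After 3 (nextSibling): a
After 4 (nextSibling): a (no-op, stayed)

Answer: a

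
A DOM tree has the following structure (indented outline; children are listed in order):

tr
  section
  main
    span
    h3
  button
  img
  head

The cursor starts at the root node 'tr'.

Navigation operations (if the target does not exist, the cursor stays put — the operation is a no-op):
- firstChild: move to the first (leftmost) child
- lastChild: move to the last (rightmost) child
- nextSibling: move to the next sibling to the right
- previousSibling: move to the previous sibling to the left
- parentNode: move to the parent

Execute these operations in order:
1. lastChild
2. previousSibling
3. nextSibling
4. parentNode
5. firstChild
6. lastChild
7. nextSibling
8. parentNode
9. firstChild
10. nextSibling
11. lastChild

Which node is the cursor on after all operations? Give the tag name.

Answer: h3

Derivation:
After 1 (lastChild): head
After 2 (previousSibling): img
After 3 (nextSibling): head
After 4 (parentNode): tr
After 5 (firstChild): section
After 6 (lastChild): section (no-op, stayed)
After 7 (nextSibling): main
After 8 (parentNode): tr
After 9 (firstChild): section
After 10 (nextSibling): main
After 11 (lastChild): h3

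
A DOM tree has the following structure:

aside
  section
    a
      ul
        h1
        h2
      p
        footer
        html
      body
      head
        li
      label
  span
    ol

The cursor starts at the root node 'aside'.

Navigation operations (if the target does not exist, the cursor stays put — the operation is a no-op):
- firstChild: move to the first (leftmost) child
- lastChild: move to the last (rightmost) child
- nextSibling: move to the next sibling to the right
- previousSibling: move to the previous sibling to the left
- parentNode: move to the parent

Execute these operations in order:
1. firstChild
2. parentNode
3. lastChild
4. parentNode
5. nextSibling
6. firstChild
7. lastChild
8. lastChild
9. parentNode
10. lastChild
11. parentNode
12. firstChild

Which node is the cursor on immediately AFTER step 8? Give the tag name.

Answer: label

Derivation:
After 1 (firstChild): section
After 2 (parentNode): aside
After 3 (lastChild): span
After 4 (parentNode): aside
After 5 (nextSibling): aside (no-op, stayed)
After 6 (firstChild): section
After 7 (lastChild): a
After 8 (lastChild): label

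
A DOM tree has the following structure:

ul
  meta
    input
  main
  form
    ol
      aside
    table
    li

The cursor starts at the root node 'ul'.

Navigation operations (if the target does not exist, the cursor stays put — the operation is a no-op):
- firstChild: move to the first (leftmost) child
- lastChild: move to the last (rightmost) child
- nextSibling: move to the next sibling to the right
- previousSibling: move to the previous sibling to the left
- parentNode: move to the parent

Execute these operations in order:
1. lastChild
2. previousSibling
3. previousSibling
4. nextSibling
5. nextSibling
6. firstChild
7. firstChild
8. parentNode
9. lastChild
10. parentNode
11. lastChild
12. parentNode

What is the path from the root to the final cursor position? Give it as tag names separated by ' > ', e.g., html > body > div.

After 1 (lastChild): form
After 2 (previousSibling): main
After 3 (previousSibling): meta
After 4 (nextSibling): main
After 5 (nextSibling): form
After 6 (firstChild): ol
After 7 (firstChild): aside
After 8 (parentNode): ol
After 9 (lastChild): aside
After 10 (parentNode): ol
After 11 (lastChild): aside
After 12 (parentNode): ol

Answer: ul > form > ol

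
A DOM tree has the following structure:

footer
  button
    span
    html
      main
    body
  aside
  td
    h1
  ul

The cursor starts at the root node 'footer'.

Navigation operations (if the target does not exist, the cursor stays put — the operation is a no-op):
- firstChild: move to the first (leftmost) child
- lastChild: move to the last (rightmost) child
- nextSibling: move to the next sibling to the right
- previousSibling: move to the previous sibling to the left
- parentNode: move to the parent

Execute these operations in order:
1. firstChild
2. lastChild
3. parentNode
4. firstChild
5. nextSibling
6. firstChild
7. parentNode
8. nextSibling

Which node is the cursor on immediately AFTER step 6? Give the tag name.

After 1 (firstChild): button
After 2 (lastChild): body
After 3 (parentNode): button
After 4 (firstChild): span
After 5 (nextSibling): html
After 6 (firstChild): main

Answer: main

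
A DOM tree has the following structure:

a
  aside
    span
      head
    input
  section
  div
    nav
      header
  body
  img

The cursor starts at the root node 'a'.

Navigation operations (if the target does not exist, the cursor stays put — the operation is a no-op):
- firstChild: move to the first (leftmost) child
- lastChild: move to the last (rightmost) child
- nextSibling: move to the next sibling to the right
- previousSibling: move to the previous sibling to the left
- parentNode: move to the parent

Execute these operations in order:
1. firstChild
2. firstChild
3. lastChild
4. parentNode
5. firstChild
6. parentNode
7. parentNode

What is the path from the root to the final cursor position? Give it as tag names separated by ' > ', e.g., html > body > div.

Answer: a > aside

Derivation:
After 1 (firstChild): aside
After 2 (firstChild): span
After 3 (lastChild): head
After 4 (parentNode): span
After 5 (firstChild): head
After 6 (parentNode): span
After 7 (parentNode): aside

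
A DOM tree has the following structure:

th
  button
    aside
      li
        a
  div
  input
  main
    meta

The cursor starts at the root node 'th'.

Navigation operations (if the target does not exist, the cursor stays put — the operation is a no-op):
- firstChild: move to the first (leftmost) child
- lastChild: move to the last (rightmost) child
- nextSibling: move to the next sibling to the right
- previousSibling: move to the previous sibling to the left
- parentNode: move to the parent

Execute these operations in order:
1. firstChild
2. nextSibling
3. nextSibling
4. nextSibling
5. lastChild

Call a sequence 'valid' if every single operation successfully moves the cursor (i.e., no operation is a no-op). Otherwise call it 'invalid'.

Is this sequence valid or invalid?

Answer: valid

Derivation:
After 1 (firstChild): button
After 2 (nextSibling): div
After 3 (nextSibling): input
After 4 (nextSibling): main
After 5 (lastChild): meta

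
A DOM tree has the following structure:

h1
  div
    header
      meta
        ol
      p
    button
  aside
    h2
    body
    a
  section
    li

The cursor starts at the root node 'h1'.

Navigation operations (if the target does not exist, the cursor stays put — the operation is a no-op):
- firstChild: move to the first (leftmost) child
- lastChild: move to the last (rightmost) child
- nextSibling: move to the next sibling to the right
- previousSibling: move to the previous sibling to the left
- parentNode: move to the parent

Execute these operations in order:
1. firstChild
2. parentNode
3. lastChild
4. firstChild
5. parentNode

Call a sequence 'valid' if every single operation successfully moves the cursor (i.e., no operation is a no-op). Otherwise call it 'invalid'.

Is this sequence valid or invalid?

After 1 (firstChild): div
After 2 (parentNode): h1
After 3 (lastChild): section
After 4 (firstChild): li
After 5 (parentNode): section

Answer: valid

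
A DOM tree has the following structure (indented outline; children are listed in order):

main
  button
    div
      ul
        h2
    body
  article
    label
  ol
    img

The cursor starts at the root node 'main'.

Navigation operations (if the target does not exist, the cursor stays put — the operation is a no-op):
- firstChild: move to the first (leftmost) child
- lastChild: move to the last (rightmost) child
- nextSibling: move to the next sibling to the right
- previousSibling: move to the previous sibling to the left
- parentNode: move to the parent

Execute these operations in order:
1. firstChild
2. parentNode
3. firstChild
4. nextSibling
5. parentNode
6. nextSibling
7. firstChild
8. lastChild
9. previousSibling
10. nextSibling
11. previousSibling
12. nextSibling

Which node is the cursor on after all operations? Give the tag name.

Answer: body

Derivation:
After 1 (firstChild): button
After 2 (parentNode): main
After 3 (firstChild): button
After 4 (nextSibling): article
After 5 (parentNode): main
After 6 (nextSibling): main (no-op, stayed)
After 7 (firstChild): button
After 8 (lastChild): body
After 9 (previousSibling): div
After 10 (nextSibling): body
After 11 (previousSibling): div
After 12 (nextSibling): body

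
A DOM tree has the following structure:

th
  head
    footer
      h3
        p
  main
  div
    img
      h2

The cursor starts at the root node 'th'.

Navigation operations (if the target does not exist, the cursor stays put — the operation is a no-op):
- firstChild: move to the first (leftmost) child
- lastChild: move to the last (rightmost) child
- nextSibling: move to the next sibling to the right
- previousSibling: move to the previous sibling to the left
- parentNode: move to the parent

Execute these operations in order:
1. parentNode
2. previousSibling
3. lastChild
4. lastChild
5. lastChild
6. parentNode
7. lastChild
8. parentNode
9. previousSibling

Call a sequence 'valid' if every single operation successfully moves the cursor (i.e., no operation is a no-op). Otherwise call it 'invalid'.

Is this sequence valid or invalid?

After 1 (parentNode): th (no-op, stayed)
After 2 (previousSibling): th (no-op, stayed)
After 3 (lastChild): div
After 4 (lastChild): img
After 5 (lastChild): h2
After 6 (parentNode): img
After 7 (lastChild): h2
After 8 (parentNode): img
After 9 (previousSibling): img (no-op, stayed)

Answer: invalid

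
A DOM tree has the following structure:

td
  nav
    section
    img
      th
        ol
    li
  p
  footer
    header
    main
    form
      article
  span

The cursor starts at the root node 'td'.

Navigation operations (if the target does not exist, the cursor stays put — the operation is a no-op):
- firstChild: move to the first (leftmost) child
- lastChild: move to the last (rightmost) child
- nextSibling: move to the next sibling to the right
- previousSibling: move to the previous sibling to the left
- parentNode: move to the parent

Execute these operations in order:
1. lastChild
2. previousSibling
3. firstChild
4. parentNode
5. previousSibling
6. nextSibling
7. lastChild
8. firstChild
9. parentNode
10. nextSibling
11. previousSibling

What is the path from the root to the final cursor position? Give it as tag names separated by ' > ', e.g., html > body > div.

Answer: td > footer > main

Derivation:
After 1 (lastChild): span
After 2 (previousSibling): footer
After 3 (firstChild): header
After 4 (parentNode): footer
After 5 (previousSibling): p
After 6 (nextSibling): footer
After 7 (lastChild): form
After 8 (firstChild): article
After 9 (parentNode): form
After 10 (nextSibling): form (no-op, stayed)
After 11 (previousSibling): main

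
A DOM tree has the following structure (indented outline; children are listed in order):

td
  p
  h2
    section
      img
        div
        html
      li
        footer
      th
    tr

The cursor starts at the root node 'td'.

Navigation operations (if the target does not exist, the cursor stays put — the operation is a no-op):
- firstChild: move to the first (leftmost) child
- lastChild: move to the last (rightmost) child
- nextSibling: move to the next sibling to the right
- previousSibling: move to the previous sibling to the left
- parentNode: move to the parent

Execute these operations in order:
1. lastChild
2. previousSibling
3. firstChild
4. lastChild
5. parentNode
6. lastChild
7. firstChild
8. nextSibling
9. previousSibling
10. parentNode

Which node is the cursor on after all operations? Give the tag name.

After 1 (lastChild): h2
After 2 (previousSibling): p
After 3 (firstChild): p (no-op, stayed)
After 4 (lastChild): p (no-op, stayed)
After 5 (parentNode): td
After 6 (lastChild): h2
After 7 (firstChild): section
After 8 (nextSibling): tr
After 9 (previousSibling): section
After 10 (parentNode): h2

Answer: h2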